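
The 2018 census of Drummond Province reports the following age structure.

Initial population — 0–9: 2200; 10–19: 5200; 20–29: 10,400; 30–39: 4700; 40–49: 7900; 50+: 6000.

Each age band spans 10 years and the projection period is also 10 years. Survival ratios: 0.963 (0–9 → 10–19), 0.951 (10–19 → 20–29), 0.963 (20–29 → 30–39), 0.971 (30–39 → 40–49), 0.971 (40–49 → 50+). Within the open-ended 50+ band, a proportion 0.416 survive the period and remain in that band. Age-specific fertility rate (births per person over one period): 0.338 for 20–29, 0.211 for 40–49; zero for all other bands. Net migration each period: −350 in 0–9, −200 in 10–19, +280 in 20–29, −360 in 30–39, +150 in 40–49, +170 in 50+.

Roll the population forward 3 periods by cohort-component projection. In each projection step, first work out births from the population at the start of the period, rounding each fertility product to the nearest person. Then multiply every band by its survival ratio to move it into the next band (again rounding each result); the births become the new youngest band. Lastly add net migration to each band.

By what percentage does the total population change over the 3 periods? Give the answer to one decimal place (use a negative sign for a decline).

Call the bands 1 to 6, youngest first.
— Period 1 —
Births: 10400 × 0.338 = 3515, 7900 × 0.211 = 1667 — total 5182
Band 2: 2200 × 0.963 = 2119
Band 3: 5200 × 0.951 = 4945
Band 4: 10400 × 0.963 = 10015
Band 5: 4700 × 0.971 = 4564
Band 6: 7900 × 0.971 + 6000 × 0.416 = 7671 + 2496 = 10167
Net migration: Band 1 − 350 → 4832; Band 2 − 200 → 1919; Band 3 + 280 → 5225; Band 4 − 360 → 9655; Band 5 + 150 → 4714; Band 6 + 170 → 10337
End of period: [4832, 1919, 5225, 9655, 4714, 10337]
— Period 2 —
Births: 5225 × 0.338 = 1766, 4714 × 0.211 = 995 — total 2761
Band 2: 4832 × 0.963 = 4653
Band 3: 1919 × 0.951 = 1825
Band 4: 5225 × 0.963 = 5032
Band 5: 9655 × 0.971 = 9375
Band 6: 4714 × 0.971 + 10337 × 0.416 = 4577 + 4300 = 8877
Net migration: Band 1 − 350 → 2411; Band 2 − 200 → 4453; Band 3 + 280 → 2105; Band 4 − 360 → 4672; Band 5 + 150 → 9525; Band 6 + 170 → 9047
End of period: [2411, 4453, 2105, 4672, 9525, 9047]
— Period 3 —
Births: 2105 × 0.338 = 711, 9525 × 0.211 = 2010 — total 2721
Band 2: 2411 × 0.963 = 2322
Band 3: 4453 × 0.951 = 4235
Band 4: 2105 × 0.963 = 2027
Band 5: 4672 × 0.971 = 4537
Band 6: 9525 × 0.971 + 9047 × 0.416 = 9249 + 3764 = 13013
Net migration: Band 1 − 350 → 2371; Band 2 − 200 → 2122; Band 3 + 280 → 4515; Band 4 − 360 → 1667; Band 5 + 150 → 4687; Band 6 + 170 → 13183
End of period: [2371, 2122, 4515, 1667, 4687, 13183]
Total: 36400 → 28545; change = -7855; percentage change = -21.6%

-21.6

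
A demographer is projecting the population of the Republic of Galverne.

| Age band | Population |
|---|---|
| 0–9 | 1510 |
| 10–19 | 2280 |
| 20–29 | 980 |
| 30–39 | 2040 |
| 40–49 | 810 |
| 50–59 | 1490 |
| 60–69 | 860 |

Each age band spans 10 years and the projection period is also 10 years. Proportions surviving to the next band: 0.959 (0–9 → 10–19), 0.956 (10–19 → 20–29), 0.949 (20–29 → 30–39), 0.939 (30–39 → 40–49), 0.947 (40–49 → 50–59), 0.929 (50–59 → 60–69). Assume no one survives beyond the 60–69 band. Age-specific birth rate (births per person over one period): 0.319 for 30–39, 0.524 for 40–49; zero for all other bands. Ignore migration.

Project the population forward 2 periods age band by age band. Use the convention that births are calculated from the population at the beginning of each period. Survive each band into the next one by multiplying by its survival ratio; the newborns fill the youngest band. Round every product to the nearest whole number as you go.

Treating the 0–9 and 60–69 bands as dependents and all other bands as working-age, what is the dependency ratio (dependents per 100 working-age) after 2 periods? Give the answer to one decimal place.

28.1

Call the groups 1 to 7, youngest first.
— Period 1 —
Births: 2040 × 0.319 = 651, 810 × 0.524 = 424 ⇒ total 1075
Group 2: 1510 × 0.959 = 1448
Group 3: 2280 × 0.956 = 2180
Group 4: 980 × 0.949 = 930
Group 5: 2040 × 0.939 = 1916
Group 6: 810 × 0.947 = 767
Group 7: 1490 × 0.929 = 1384
Giving 1075 / 1448 / 2180 / 930 / 1916 / 767 / 1384.
— Period 2 —
Births: 930 × 0.319 = 297, 1916 × 0.524 = 1004 ⇒ total 1301
Group 2: 1075 × 0.959 = 1031
Group 3: 1448 × 0.956 = 1384
Group 4: 2180 × 0.949 = 2069
Group 5: 930 × 0.939 = 873
Group 6: 1916 × 0.947 = 1814
Group 7: 767 × 0.929 = 713
Giving 1301 / 1031 / 1384 / 2069 / 873 / 1814 / 713.
Dependents (band 0–9 + band 60–69) = 1301 + 713 = 2014; working-age = 7171; ratio = 2014/7171 × 100 = 28.1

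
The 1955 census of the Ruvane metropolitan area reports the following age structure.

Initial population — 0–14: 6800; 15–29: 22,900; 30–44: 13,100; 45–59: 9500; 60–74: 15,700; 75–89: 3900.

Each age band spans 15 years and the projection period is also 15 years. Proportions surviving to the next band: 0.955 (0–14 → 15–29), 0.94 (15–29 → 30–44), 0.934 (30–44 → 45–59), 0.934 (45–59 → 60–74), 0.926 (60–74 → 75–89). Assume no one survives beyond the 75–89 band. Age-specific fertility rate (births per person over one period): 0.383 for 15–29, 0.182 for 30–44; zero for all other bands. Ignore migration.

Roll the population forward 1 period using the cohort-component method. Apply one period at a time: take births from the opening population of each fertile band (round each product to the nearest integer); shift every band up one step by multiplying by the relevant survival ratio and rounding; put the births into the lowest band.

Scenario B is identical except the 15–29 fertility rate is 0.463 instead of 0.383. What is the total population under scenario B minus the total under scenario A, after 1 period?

Period 1:
Births: 22900 × 0.383 = 8771  |  13100 × 0.182 = 2384 → 11155
15–29: 6800 × 0.955 = 6494
30–44: 22900 × 0.94 = 21526
45–59: 13100 × 0.934 = 12235
60–74: 9500 × 0.934 = 8873
75–89: 15700 × 0.926 = 14538
Population now: 0–14=11155, 15–29=6494, 30–44=21526, 45–59=12235, 60–74=8873, 75–89=14538
Scenario A total after 1 period: 74821
Scenario B projection —
Period 1:
Births: 22900 × 0.463 = 10603  |  13100 × 0.182 = 2384 → 12987
15–29: 6800 × 0.955 = 6494
30–44: 22900 × 0.94 = 21526
45–59: 13100 × 0.934 = 12235
60–74: 9500 × 0.934 = 8873
75–89: 15700 × 0.926 = 14538
Population now: 0–14=12987, 15–29=6494, 30–44=21526, 45–59=12235, 60–74=8873, 75–89=14538
Scenario B total after 1 period: 76653
Difference B − A = 76653 − 74821 = 1832

1832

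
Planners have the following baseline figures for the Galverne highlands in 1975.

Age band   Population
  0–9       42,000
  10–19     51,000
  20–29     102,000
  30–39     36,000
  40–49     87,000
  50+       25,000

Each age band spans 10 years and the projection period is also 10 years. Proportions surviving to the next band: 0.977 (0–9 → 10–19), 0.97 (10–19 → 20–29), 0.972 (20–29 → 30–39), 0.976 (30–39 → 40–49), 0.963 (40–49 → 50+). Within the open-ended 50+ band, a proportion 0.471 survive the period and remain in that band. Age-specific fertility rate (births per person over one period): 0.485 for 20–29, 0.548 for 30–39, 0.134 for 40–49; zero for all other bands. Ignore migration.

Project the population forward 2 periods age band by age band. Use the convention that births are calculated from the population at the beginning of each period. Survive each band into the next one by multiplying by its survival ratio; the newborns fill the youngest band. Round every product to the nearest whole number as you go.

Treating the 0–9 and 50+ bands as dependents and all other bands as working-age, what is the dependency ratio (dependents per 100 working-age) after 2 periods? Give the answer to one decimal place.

Numbering the groups 1..6 from youngest to oldest:
After projecting period 1:
Births: 102000 × 0.485 = 49470  |  36000 × 0.548 = 19728  |  87000 × 0.134 = 11658 — total 80856
Group 2: 42000 × 0.977 = 41034
Group 3: 51000 × 0.97 = 49470
Group 4: 102000 × 0.972 = 99144
Group 5: 36000 × 0.976 = 35136
Group 6: 87000 × 0.963 + 25000 × 0.471 = 83781 + 11775 = 95556
Giving 80856 / 41034 / 49470 / 99144 / 35136 / 95556.
After projecting period 2:
Births: 49470 × 0.485 = 23993  |  99144 × 0.548 = 54331  |  35136 × 0.134 = 4708 — total 83032
Group 2: 80856 × 0.977 = 78996
Group 3: 41034 × 0.97 = 39803
Group 4: 49470 × 0.972 = 48085
Group 5: 99144 × 0.976 = 96765
Group 6: 35136 × 0.963 + 95556 × 0.471 = 33836 + 45007 = 78843
Giving 83032 / 78996 / 39803 / 48085 / 96765 / 78843.
Dependents (band 0–9 + band 50+) = 83032 + 78843 = 161875; working-age = 263649; ratio = 161875/263649 × 100 = 61.4

61.4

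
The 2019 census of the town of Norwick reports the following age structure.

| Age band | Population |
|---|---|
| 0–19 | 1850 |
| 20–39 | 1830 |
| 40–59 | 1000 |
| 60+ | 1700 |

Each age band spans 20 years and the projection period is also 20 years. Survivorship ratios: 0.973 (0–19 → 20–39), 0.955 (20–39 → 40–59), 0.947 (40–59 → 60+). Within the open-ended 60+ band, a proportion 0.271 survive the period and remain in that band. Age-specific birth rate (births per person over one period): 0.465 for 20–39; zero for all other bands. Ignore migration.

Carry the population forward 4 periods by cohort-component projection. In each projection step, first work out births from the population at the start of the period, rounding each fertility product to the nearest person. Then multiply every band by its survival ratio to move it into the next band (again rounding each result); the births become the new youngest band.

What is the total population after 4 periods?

Call the bands 1 to 4, youngest first.
— Period 1 —
Births: 1830 × 0.465 = 851
Band 2: 1850 × 0.973 = 1800
Band 3: 1830 × 0.955 = 1748
Band 4: 1000 × 0.947 + 1700 × 0.271 = 947 + 461 = 1408
Giving 851 / 1800 / 1748 / 1408.
— Period 2 —
Births: 1800 × 0.465 = 837
Band 2: 851 × 0.973 = 828
Band 3: 1800 × 0.955 = 1719
Band 4: 1748 × 0.947 + 1408 × 0.271 = 1655 + 382 = 2037
Giving 837 / 828 / 1719 / 2037.
— Period 3 —
Births: 828 × 0.465 = 385
Band 2: 837 × 0.973 = 814
Band 3: 828 × 0.955 = 791
Band 4: 1719 × 0.947 + 2037 × 0.271 = 1628 + 552 = 2180
Giving 385 / 814 / 791 / 2180.
— Period 4 —
Births: 814 × 0.465 = 379
Band 2: 385 × 0.973 = 375
Band 3: 814 × 0.955 = 777
Band 4: 791 × 0.947 + 2180 × 0.271 = 749 + 591 = 1340
Giving 379 / 375 / 777 / 1340.
Total after period 4: 379 + 375 + 777 + 1340 = 2871

2871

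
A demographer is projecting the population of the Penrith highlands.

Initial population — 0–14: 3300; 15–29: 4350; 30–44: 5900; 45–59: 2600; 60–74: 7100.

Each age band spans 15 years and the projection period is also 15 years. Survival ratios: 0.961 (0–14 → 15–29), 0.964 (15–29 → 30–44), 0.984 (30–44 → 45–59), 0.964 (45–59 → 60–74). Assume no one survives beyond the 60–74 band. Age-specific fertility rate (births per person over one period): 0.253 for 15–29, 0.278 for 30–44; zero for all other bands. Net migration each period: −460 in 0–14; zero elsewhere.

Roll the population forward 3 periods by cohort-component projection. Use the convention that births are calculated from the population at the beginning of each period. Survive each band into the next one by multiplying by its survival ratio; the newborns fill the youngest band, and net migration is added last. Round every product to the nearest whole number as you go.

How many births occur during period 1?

2741

After projecting period 1:
Births: 4350 × 0.253 = 1101  |  5900 × 0.278 = 1640 ⇒ total 2741
15–29: 3300 × 0.961 = 3171
30–44: 4350 × 0.964 = 4193
45–59: 5900 × 0.984 = 5806
60–74: 2600 × 0.964 = 2506
Net migration: 0–14 − 460 → 2281
End of period: [2281, 3171, 4193, 5806, 2506]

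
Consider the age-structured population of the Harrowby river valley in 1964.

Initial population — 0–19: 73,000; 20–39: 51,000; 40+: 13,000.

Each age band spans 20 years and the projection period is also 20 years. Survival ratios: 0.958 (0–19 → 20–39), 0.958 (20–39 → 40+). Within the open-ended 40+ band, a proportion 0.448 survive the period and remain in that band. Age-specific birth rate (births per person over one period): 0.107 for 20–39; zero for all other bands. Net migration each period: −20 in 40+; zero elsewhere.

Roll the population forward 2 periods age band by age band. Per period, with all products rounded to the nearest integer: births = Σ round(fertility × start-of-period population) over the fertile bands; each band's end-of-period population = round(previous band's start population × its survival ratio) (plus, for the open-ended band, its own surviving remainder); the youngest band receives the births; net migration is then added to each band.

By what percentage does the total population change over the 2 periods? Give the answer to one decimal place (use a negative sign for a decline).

-24.0

[period 1]
Births: 51000 * 0.107 = 5457
20–39: 73000 * 0.958 = 69934
40+: 51000 * 0.958 + 13000 * 0.448 = 48858 + 5824 = 54682
Net migration: 40+ − 20 → 54662
Giving 5457 / 69934 / 54662.
[period 2]
Births: 69934 * 0.107 = 7483
20–39: 5457 * 0.958 = 5228
40+: 69934 * 0.958 + 54662 * 0.448 = 66997 + 24489 = 91486
Net migration: 40+ − 20 → 91466
Giving 7483 / 5228 / 91466.
Total: 137000 → 104177; change = -32823; percentage change = -24.0%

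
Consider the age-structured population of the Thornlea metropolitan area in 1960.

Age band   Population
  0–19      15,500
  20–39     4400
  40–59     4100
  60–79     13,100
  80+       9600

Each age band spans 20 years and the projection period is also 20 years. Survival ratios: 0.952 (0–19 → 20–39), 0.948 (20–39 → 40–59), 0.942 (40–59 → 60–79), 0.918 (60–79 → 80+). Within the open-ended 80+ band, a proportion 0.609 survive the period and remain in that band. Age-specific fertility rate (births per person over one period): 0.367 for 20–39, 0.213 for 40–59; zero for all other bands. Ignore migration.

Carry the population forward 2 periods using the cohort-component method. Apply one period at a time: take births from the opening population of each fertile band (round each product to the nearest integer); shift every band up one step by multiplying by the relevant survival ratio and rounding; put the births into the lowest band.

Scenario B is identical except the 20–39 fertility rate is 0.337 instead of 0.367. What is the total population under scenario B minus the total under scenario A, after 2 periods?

-568

Let group 1 be 0–19 through group 5 = 80+.
— Period 1 —
Births: 4400 * 0.367 = 1615 ; 4100 * 0.213 = 873 — total 2488
Group 2: 15500 * 0.952 = 14756
Group 3: 4400 * 0.948 = 4171
Group 4: 4100 * 0.942 = 3862
Group 5: 13100 * 0.918 + 9600 * 0.609 = 12026 + 5846 = 17872
End of period: [2488, 14756, 4171, 3862, 17872]
— Period 2 —
Births: 14756 * 0.367 = 5415 ; 4171 * 0.213 = 888 — total 6303
Group 2: 2488 * 0.952 = 2369
Group 3: 14756 * 0.948 = 13989
Group 4: 4171 * 0.942 = 3929
Group 5: 3862 * 0.918 + 17872 * 0.609 = 3545 + 10884 = 14429
End of period: [6303, 2369, 13989, 3929, 14429]
Scenario A total after 2 periods: 41019
Scenario B projection —
— Period 1 —
Births: 4400 * 0.337 = 1483 ; 4100 * 0.213 = 873 — total 2356
Group 2: 15500 * 0.952 = 14756
Group 3: 4400 * 0.948 = 4171
Group 4: 4100 * 0.942 = 3862
Group 5: 13100 * 0.918 + 9600 * 0.609 = 12026 + 5846 = 17872
End of period: [2356, 14756, 4171, 3862, 17872]
— Period 2 —
Births: 14756 * 0.337 = 4973 ; 4171 * 0.213 = 888 — total 5861
Group 2: 2356 * 0.952 = 2243
Group 3: 14756 * 0.948 = 13989
Group 4: 4171 * 0.942 = 3929
Group 5: 3862 * 0.918 + 17872 * 0.609 = 3545 + 10884 = 14429
End of period: [5861, 2243, 13989, 3929, 14429]
Scenario B total after 2 periods: 40451
Difference B − A = 40451 − 41019 = -568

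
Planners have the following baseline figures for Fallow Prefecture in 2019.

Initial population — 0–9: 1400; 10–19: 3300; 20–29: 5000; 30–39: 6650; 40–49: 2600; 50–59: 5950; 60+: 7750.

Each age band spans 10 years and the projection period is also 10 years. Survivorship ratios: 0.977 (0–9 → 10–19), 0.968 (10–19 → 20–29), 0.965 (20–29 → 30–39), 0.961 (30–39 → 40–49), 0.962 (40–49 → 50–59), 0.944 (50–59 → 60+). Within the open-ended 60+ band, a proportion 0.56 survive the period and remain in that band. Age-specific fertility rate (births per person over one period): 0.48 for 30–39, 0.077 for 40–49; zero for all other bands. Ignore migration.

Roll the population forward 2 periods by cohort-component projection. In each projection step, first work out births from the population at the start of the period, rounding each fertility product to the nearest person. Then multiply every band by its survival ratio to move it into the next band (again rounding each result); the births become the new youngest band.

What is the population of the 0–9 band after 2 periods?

— Period 1 —
Births: 6650 * 0.48 = 3192, 2600 * 0.077 = 200 — total 3392
10–19: 1400 * 0.977 = 1368
20–29: 3300 * 0.968 = 3194
30–39: 5000 * 0.965 = 4825
40–49: 6650 * 0.961 = 6391
50–59: 2600 * 0.962 = 2501
60+: 5950 * 0.944 + 7750 * 0.56 = 5617 + 4340 = 9957
End of period: [3392, 1368, 3194, 4825, 6391, 2501, 9957]
— Period 2 —
Births: 4825 * 0.48 = 2316, 6391 * 0.077 = 492 — total 2808
10–19: 3392 * 0.977 = 3314
20–29: 1368 * 0.968 = 1324
30–39: 3194 * 0.965 = 3082
40–49: 4825 * 0.961 = 4637
50–59: 6391 * 0.962 = 6148
60+: 2501 * 0.944 + 9957 * 0.56 = 2361 + 5576 = 7937
End of period: [2808, 3314, 1324, 3082, 4637, 6148, 7937]

2808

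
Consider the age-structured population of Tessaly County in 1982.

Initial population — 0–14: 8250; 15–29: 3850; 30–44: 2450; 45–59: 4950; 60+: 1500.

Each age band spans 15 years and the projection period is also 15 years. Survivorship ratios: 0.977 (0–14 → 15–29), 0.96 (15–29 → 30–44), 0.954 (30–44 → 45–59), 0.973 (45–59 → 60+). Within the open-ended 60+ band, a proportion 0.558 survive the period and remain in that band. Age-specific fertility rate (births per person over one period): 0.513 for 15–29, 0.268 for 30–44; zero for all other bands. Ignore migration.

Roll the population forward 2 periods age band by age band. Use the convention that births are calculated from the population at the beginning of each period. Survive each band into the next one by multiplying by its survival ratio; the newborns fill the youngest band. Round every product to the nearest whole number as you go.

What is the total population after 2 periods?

— Period 1 —
Births: 3850 * 0.513 = 1975 ; 2450 * 0.268 = 657 ⇒ total 2632
15–29: 8250 * 0.977 = 8060
30–44: 3850 * 0.96 = 3696
45–59: 2450 * 0.954 = 2337
60+: 4950 * 0.973 + 1500 * 0.558 = 4816 + 837 = 5653
→ [2632, 8060, 3696, 2337, 5653]
— Period 2 —
Births: 8060 * 0.513 = 4135 ; 3696 * 0.268 = 991 ⇒ total 5126
15–29: 2632 * 0.977 = 2571
30–44: 8060 * 0.96 = 7738
45–59: 3696 * 0.954 = 3526
60+: 2337 * 0.973 + 5653 * 0.558 = 2274 + 3154 = 5428
→ [5126, 2571, 7738, 3526, 5428]
Total after period 2: 5126 + 2571 + 7738 + 3526 + 5428 = 24389

24389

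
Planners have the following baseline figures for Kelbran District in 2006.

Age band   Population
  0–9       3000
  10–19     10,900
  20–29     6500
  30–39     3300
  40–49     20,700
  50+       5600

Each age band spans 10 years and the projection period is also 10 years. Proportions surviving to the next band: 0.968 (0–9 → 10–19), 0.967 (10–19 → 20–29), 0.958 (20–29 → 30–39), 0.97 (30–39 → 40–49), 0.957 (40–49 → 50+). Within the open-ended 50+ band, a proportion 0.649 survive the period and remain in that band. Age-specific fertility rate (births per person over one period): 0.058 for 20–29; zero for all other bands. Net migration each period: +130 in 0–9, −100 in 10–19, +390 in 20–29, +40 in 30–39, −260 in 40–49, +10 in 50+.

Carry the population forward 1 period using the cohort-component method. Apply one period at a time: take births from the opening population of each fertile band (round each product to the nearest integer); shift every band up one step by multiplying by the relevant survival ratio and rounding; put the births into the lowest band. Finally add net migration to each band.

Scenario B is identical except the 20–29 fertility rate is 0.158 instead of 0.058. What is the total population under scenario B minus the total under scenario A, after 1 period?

650

After projecting period 1:
Births: 6500 × 0.058 = 377
10–19: 3000 × 0.968 = 2904
20–29: 10900 × 0.967 = 10540
30–39: 6500 × 0.958 = 6227
40–49: 3300 × 0.97 = 3201
50+: 20700 × 0.957 + 5600 × 0.649 = 19810 + 3634 = 23444
Net migration: 0–9 + 130 → 507; 10–19 − 100 → 2804; 20–29 + 390 → 10930; 30–39 + 40 → 6267; 40–49 − 260 → 2941; 50+ + 10 → 23454
Giving 507 / 2804 / 10930 / 6267 / 2941 / 23454.
Scenario A total after 1 period: 46903
Scenario B projection —
After projecting period 1:
Births: 6500 × 0.158 = 1027
10–19: 3000 × 0.968 = 2904
20–29: 10900 × 0.967 = 10540
30–39: 6500 × 0.958 = 6227
40–49: 3300 × 0.97 = 3201
50+: 20700 × 0.957 + 5600 × 0.649 = 19810 + 3634 = 23444
Net migration: 0–9 + 130 → 1157; 10–19 − 100 → 2804; 20–29 + 390 → 10930; 30–39 + 40 → 6267; 40–49 − 260 → 2941; 50+ + 10 → 23454
Giving 1157 / 2804 / 10930 / 6267 / 2941 / 23454.
Scenario B total after 1 period: 47553
Difference B − A = 47553 − 46903 = 650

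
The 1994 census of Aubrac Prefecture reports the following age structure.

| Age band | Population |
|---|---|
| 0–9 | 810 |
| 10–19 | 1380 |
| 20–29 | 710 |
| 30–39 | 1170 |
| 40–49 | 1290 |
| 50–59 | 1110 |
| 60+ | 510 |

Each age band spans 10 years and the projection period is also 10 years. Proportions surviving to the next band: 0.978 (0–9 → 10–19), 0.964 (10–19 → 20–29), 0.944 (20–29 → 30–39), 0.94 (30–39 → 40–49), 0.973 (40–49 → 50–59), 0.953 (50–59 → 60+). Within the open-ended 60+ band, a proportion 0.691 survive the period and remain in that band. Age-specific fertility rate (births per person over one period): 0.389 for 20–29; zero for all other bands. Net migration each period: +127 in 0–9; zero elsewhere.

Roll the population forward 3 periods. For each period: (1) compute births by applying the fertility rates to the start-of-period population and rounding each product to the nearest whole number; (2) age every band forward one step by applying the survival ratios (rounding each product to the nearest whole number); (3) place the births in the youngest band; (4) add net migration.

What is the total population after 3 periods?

6467

Let group 1 be 0–9 through group 7 = 60+.
After projecting period 1:
Births: 710 * 0.389 = 276
Group 2: 810 * 0.978 = 792
Group 3: 1380 * 0.964 = 1330
Group 4: 710 * 0.944 = 670
Group 5: 1170 * 0.94 = 1100
Group 6: 1290 * 0.973 = 1255
Group 7: 1110 * 0.953 + 510 * 0.691 = 1058 + 352 = 1410
Net migration: Group 1 + 127 → 403
Population now: 0–9=403, 10–19=792, 20–29=1330, 30–39=670, 40–49=1100, 50–59=1255, 60+=1410
After projecting period 2:
Births: 1330 * 0.389 = 517
Group 2: 403 * 0.978 = 394
Group 3: 792 * 0.964 = 763
Group 4: 1330 * 0.944 = 1256
Group 5: 670 * 0.94 = 630
Group 6: 1100 * 0.973 = 1070
Group 7: 1255 * 0.953 + 1410 * 0.691 = 1196 + 974 = 2170
Net migration: Group 1 + 127 → 644
Population now: 0–9=644, 10–19=394, 20–29=763, 30–39=1256, 40–49=630, 50–59=1070, 60+=2170
After projecting period 3:
Births: 763 * 0.389 = 297
Group 2: 644 * 0.978 = 630
Group 3: 394 * 0.964 = 380
Group 4: 763 * 0.944 = 720
Group 5: 1256 * 0.94 = 1181
Group 6: 630 * 0.973 = 613
Group 7: 1070 * 0.953 + 2170 * 0.691 = 1020 + 1499 = 2519
Net migration: Group 1 + 127 → 424
Population now: 0–9=424, 10–19=630, 20–29=380, 30–39=720, 40–49=1181, 50–59=613, 60+=2519
Total after period 3: 424 + 630 + 380 + 720 + 1181 + 613 + 2519 = 6467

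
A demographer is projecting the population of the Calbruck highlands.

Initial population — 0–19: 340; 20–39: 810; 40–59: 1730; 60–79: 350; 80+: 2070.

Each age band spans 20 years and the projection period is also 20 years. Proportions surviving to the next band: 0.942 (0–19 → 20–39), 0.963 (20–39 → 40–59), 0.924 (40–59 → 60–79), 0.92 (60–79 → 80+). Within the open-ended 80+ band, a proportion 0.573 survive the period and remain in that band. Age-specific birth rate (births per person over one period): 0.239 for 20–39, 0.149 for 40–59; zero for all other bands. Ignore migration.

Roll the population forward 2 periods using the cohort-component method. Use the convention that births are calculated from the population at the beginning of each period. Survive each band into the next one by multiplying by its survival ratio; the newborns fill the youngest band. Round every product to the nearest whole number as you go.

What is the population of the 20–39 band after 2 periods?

426

(Bands numbered youngest = 1 to oldest = 5.)
— Period 1 —
Births: 810 * 0.239 = 194  |  1730 * 0.149 = 258 — total 452
Band 2: 340 * 0.942 = 320
Band 3: 810 * 0.963 = 780
Band 4: 1730 * 0.924 = 1599
Band 5: 350 * 0.92 + 2070 * 0.573 = 322 + 1186 = 1508
→ [452, 320, 780, 1599, 1508]
— Period 2 —
Births: 320 * 0.239 = 76  |  780 * 0.149 = 116 — total 192
Band 2: 452 * 0.942 = 426
Band 3: 320 * 0.963 = 308
Band 4: 780 * 0.924 = 721
Band 5: 1599 * 0.92 + 1508 * 0.573 = 1471 + 864 = 2335
→ [192, 426, 308, 721, 2335]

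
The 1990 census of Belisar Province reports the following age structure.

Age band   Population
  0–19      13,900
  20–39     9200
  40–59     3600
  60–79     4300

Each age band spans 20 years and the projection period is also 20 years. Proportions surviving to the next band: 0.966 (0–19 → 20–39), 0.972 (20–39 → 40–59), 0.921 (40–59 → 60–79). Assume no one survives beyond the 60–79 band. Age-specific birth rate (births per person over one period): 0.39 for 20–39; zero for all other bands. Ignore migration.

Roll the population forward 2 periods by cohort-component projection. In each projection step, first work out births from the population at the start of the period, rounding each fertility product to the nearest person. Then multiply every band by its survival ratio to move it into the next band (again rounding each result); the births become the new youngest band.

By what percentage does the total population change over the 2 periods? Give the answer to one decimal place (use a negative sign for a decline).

Call the groups 1 to 4, youngest first.
[period 1]
Births: 9200 × 0.39 = 3588
Group 2: 13900 × 0.966 = 13427
Group 3: 9200 × 0.972 = 8942
Group 4: 3600 × 0.921 = 3316
End of period: [3588, 13427, 8942, 3316]
[period 2]
Births: 13427 × 0.39 = 5237
Group 2: 3588 × 0.966 = 3466
Group 3: 13427 × 0.972 = 13051
Group 4: 8942 × 0.921 = 8236
End of period: [5237, 3466, 13051, 8236]
Total: 31000 → 29990; change = -1010; percentage change = -3.3%

-3.3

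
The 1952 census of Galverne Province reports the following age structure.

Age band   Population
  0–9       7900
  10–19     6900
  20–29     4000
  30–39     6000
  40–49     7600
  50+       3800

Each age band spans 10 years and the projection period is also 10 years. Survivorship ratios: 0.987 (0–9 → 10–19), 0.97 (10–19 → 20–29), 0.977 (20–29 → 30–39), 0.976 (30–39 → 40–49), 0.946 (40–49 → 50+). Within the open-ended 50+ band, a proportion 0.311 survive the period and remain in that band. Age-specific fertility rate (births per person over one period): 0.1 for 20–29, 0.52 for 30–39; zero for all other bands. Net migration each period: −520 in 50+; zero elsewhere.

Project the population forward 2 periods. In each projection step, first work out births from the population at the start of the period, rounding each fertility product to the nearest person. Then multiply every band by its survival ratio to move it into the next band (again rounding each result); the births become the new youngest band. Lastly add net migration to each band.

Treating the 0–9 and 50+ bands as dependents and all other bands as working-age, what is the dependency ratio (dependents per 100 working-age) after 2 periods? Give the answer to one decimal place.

— Period 1 —
Births: 4000 * 0.1 = 400, 6000 * 0.52 = 3120 — total 3520
10–19: 7900 * 0.987 = 7797
20–29: 6900 * 0.97 = 6693
30–39: 4000 * 0.977 = 3908
40–49: 6000 * 0.976 = 5856
50+: 7600 * 0.946 + 3800 * 0.311 = 7190 + 1182 = 8372
Net migration: 50+ − 520 → 7852
Giving 3520 / 7797 / 6693 / 3908 / 5856 / 7852.
— Period 2 —
Births: 6693 * 0.1 = 669, 3908 * 0.52 = 2032 — total 2701
10–19: 3520 * 0.987 = 3474
20–29: 7797 * 0.97 = 7563
30–39: 6693 * 0.977 = 6539
40–49: 3908 * 0.976 = 3814
50+: 5856 * 0.946 + 7852 * 0.311 = 5540 + 2442 = 7982
Net migration: 50+ − 520 → 7462
Giving 2701 / 3474 / 7563 / 6539 / 3814 / 7462.
Dependents (band 0–9 + band 50+) = 2701 + 7462 = 10163; working-age = 21390; ratio = 10163/21390 × 100 = 47.5

47.5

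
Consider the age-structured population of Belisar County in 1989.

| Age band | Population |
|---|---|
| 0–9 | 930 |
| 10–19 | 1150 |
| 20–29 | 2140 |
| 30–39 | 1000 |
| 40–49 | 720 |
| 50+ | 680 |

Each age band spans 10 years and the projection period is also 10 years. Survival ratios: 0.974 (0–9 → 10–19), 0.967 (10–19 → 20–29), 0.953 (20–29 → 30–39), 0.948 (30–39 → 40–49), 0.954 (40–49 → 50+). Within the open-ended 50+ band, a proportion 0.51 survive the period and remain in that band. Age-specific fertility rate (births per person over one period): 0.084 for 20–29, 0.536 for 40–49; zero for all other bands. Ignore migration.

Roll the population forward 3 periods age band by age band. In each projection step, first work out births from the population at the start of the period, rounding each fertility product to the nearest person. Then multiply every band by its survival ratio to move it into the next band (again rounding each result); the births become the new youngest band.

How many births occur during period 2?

601

[period 1]
Births: 2140 × 0.084 = 180 ; 720 × 0.536 = 386 — total 566
10–19: 930 × 0.974 = 906
20–29: 1150 × 0.967 = 1112
30–39: 2140 × 0.953 = 2039
40–49: 1000 × 0.948 = 948
50+: 720 × 0.954 + 680 × 0.51 = 687 + 347 = 1034
End of period: [566, 906, 1112, 2039, 948, 1034]
[period 2]
Births: 1112 × 0.084 = 93 ; 948 × 0.536 = 508 — total 601
10–19: 566 × 0.974 = 551
20–29: 906 × 0.967 = 876
30–39: 1112 × 0.953 = 1060
40–49: 2039 × 0.948 = 1933
50+: 948 × 0.954 + 1034 × 0.51 = 904 + 527 = 1431
End of period: [601, 551, 876, 1060, 1933, 1431]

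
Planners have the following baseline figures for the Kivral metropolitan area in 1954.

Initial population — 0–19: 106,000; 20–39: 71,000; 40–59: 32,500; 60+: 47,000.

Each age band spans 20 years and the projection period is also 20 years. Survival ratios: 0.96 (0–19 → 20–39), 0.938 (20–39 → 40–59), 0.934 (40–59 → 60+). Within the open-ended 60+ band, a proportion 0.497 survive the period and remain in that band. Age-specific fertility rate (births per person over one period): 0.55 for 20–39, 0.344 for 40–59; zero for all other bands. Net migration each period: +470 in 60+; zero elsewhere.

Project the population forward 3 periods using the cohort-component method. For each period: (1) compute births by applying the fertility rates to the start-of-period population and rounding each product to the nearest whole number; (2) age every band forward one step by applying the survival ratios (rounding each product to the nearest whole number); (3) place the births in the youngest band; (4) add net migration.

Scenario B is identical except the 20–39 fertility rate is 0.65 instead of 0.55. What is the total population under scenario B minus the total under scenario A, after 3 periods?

25415

Period 1.
Births: 71000 * 0.55 = 39050  |  32500 * 0.344 = 11180 → 50230
20–39: 106000 * 0.96 = 101760
40–59: 71000 * 0.938 = 66598
60+: 32500 * 0.934 + 47000 * 0.497 = 30355 + 23359 = 53714
Net migration: 60+ + 470 → 54184
End of period: [50230, 101760, 66598, 54184]
Period 2.
Births: 101760 * 0.55 = 55968  |  66598 * 0.344 = 22910 → 78878
20–39: 50230 * 0.96 = 48221
40–59: 101760 * 0.938 = 95451
60+: 66598 * 0.934 + 54184 * 0.497 = 62203 + 26929 = 89132
Net migration: 60+ + 470 → 89602
End of period: [78878, 48221, 95451, 89602]
Period 3.
Births: 48221 * 0.55 = 26522  |  95451 * 0.344 = 32835 → 59357
20–39: 78878 * 0.96 = 75723
40–59: 48221 * 0.938 = 45231
60+: 95451 * 0.934 + 89602 * 0.497 = 89151 + 44532 = 133683
Net migration: 60+ + 470 → 134153
End of period: [59357, 75723, 45231, 134153]
Scenario A total after 3 periods: 314464
Scenario B projection —
Period 1.
Births: 71000 * 0.65 = 46150  |  32500 * 0.344 = 11180 → 57330
20–39: 106000 * 0.96 = 101760
40–59: 71000 * 0.938 = 66598
60+: 32500 * 0.934 + 47000 * 0.497 = 30355 + 23359 = 53714
Net migration: 60+ + 470 → 54184
End of period: [57330, 101760, 66598, 54184]
Period 2.
Births: 101760 * 0.65 = 66144  |  66598 * 0.344 = 22910 → 89054
20–39: 57330 * 0.96 = 55037
40–59: 101760 * 0.938 = 95451
60+: 66598 * 0.934 + 54184 * 0.497 = 62203 + 26929 = 89132
Net migration: 60+ + 470 → 89602
End of period: [89054, 55037, 95451, 89602]
Period 3.
Births: 55037 * 0.65 = 35774  |  95451 * 0.344 = 32835 → 68609
20–39: 89054 * 0.96 = 85492
40–59: 55037 * 0.938 = 51625
60+: 95451 * 0.934 + 89602 * 0.497 = 89151 + 44532 = 133683
Net migration: 60+ + 470 → 134153
End of period: [68609, 85492, 51625, 134153]
Scenario B total after 3 periods: 339879
Difference B − A = 339879 − 314464 = 25415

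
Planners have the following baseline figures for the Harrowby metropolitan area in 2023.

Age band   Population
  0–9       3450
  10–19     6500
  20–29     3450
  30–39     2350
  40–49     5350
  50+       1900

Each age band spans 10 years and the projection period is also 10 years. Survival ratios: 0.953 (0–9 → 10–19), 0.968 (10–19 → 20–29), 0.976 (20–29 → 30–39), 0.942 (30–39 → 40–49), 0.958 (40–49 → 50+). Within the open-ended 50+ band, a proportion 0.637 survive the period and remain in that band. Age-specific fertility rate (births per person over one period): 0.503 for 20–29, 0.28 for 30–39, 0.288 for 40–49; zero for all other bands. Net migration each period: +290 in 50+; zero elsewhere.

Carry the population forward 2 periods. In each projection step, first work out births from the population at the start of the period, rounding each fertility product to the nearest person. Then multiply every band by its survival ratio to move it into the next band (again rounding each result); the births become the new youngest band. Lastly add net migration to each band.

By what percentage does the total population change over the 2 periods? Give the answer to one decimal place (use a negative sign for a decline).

20.1

(Groups numbered youngest = 1 to oldest = 6.)
After projecting period 1:
Births: 3450 × 0.503 = 1735 ; 2350 × 0.28 = 658 ; 5350 × 0.288 = 1541 — total 3934
Group 2: 3450 × 0.953 = 3288
Group 3: 6500 × 0.968 = 6292
Group 4: 3450 × 0.976 = 3367
Group 5: 2350 × 0.942 = 2214
Group 6: 5350 × 0.958 + 1900 × 0.637 = 5125 + 1210 = 6335
Net migration: Group 6 + 290 → 6625
End of period: [3934, 3288, 6292, 3367, 2214, 6625]
After projecting period 2:
Births: 6292 × 0.503 = 3165 ; 3367 × 0.28 = 943 ; 2214 × 0.288 = 638 — total 4746
Group 2: 3934 × 0.953 = 3749
Group 3: 3288 × 0.968 = 3183
Group 4: 6292 × 0.976 = 6141
Group 5: 3367 × 0.942 = 3172
Group 6: 2214 × 0.958 + 6625 × 0.637 = 2121 + 4220 = 6341
Net migration: Group 6 + 290 → 6631
End of period: [4746, 3749, 3183, 6141, 3172, 6631]
Total: 23000 → 27622; change = 4622; percentage change = 20.1%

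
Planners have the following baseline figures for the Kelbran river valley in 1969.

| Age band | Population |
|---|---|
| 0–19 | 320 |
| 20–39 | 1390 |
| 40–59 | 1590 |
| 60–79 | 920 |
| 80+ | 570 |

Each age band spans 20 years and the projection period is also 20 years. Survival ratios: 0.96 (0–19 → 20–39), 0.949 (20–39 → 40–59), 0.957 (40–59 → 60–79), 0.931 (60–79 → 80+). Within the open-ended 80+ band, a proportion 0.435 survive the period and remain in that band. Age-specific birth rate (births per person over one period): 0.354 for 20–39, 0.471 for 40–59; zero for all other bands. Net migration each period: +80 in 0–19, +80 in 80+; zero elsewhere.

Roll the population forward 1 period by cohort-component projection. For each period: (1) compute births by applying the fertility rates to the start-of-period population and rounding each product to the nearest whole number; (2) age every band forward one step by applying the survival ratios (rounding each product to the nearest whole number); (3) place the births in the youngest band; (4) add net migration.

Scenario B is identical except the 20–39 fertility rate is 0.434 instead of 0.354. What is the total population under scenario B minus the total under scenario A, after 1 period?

Let band 1 be 0–19 through band 5 = 80+.
After projecting period 1:
Births: 1390 × 0.354 = 492 ; 1590 × 0.471 = 749 → total 1241
Band 2: 320 × 0.96 = 307
Band 3: 1390 × 0.949 = 1319
Band 4: 1590 × 0.957 = 1522
Band 5: 920 × 0.931 + 570 × 0.435 = 857 + 248 = 1105
Net migration: Band 1 + 80 → 1321; Band 5 + 80 → 1185
Giving 1321 / 307 / 1319 / 1522 / 1185.
Scenario A total after 1 period: 5654
Scenario B projection —
After projecting period 1:
Births: 1390 × 0.434 = 603 ; 1590 × 0.471 = 749 → total 1352
Band 2: 320 × 0.96 = 307
Band 3: 1390 × 0.949 = 1319
Band 4: 1590 × 0.957 = 1522
Band 5: 920 × 0.931 + 570 × 0.435 = 857 + 248 = 1105
Net migration: Band 1 + 80 → 1432; Band 5 + 80 → 1185
Giving 1432 / 307 / 1319 / 1522 / 1185.
Scenario B total after 1 period: 5765
Difference B − A = 5765 − 5654 = 111

111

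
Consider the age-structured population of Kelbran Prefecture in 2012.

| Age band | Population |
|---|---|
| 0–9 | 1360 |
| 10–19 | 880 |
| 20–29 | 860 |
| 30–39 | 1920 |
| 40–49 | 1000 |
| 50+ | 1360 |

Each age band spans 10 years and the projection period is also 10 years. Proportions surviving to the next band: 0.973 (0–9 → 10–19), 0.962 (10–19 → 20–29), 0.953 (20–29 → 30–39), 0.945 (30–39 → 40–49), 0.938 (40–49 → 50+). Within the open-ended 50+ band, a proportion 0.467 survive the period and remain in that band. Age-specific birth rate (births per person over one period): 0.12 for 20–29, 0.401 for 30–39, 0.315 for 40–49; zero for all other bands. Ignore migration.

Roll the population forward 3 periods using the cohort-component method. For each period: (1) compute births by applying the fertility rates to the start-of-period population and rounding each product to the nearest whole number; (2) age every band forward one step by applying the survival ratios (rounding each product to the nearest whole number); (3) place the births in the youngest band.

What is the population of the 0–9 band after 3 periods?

721

(Groups numbered youngest = 1 to oldest = 6.)
Period 1.
Births: 860 × 0.12 = 103  |  1920 × 0.401 = 770  |  1000 × 0.315 = 315 — total 1188
Group 2: 1360 × 0.973 = 1323
Group 3: 880 × 0.962 = 847
Group 4: 860 × 0.953 = 820
Group 5: 1920 × 0.945 = 1814
Group 6: 1000 × 0.938 + 1360 × 0.467 = 938 + 635 = 1573
Population now: 0–9=1188, 10–19=1323, 20–29=847, 30–39=820, 40–49=1814, 50+=1573
Period 2.
Births: 847 × 0.12 = 102  |  820 × 0.401 = 329  |  1814 × 0.315 = 571 — total 1002
Group 2: 1188 × 0.973 = 1156
Group 3: 1323 × 0.962 = 1273
Group 4: 847 × 0.953 = 807
Group 5: 820 × 0.945 = 775
Group 6: 1814 × 0.938 + 1573 × 0.467 = 1702 + 735 = 2437
Population now: 0–9=1002, 10–19=1156, 20–29=1273, 30–39=807, 40–49=775, 50+=2437
Period 3.
Births: 1273 × 0.12 = 153  |  807 × 0.401 = 324  |  775 × 0.315 = 244 — total 721
Group 2: 1002 × 0.973 = 975
Group 3: 1156 × 0.962 = 1112
Group 4: 1273 × 0.953 = 1213
Group 5: 807 × 0.945 = 763
Group 6: 775 × 0.938 + 2437 × 0.467 = 727 + 1138 = 1865
Population now: 0–9=721, 10–19=975, 20–29=1112, 30–39=1213, 40–49=763, 50+=1865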